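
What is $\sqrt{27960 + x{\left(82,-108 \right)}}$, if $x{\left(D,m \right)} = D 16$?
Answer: $2 \sqrt{7318} \approx 171.09$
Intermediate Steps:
$x{\left(D,m \right)} = 16 D$
$\sqrt{27960 + x{\left(82,-108 \right)}} = \sqrt{27960 + 16 \cdot 82} = \sqrt{27960 + 1312} = \sqrt{29272} = 2 \sqrt{7318}$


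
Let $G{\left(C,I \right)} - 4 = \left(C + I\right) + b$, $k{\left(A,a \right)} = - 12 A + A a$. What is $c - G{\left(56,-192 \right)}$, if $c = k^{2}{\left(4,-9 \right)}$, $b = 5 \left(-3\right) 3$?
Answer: $7233$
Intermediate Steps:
$b = -45$ ($b = \left(-15\right) 3 = -45$)
$G{\left(C,I \right)} = -41 + C + I$ ($G{\left(C,I \right)} = 4 - \left(45 - C - I\right) = 4 + \left(-45 + C + I\right) = -41 + C + I$)
$c = 7056$ ($c = \left(4 \left(-12 - 9\right)\right)^{2} = \left(4 \left(-21\right)\right)^{2} = \left(-84\right)^{2} = 7056$)
$c - G{\left(56,-192 \right)} = 7056 - \left(-41 + 56 - 192\right) = 7056 - -177 = 7056 + 177 = 7233$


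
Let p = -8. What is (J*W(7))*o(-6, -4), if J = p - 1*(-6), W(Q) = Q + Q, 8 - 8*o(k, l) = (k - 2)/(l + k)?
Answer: -126/5 ≈ -25.200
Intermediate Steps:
o(k, l) = 1 - (-2 + k)/(8*(k + l)) (o(k, l) = 1 - (k - 2)/(8*(l + k)) = 1 - (-2 + k)/(8*(k + l)))
W(Q) = 2*Q
J = -2 (J = -8 - 1*(-6) = -8 + 6 = -2)
(J*W(7))*o(-6, -4) = (-4*7)*((1/4 - 4 + (7/8)*(-6))/(-6 - 4)) = (-2*14)*((1/4 - 4 - 21/4)/(-10)) = -(-14)*(-9)/5 = -28*9/10 = -126/5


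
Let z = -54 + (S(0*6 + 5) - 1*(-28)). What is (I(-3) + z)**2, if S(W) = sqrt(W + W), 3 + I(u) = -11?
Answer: (40 - sqrt(10))**2 ≈ 1357.0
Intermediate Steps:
I(u) = -14 (I(u) = -3 - 11 = -14)
S(W) = sqrt(2)*sqrt(W) (S(W) = sqrt(2*W) = sqrt(2)*sqrt(W))
z = -26 + sqrt(10) (z = -54 + (sqrt(2)*sqrt(0*6 + 5) - 1*(-28)) = -54 + (sqrt(2)*sqrt(0 + 5) + 28) = -54 + (sqrt(2)*sqrt(5) + 28) = -54 + (sqrt(10) + 28) = -54 + (28 + sqrt(10)) = -26 + sqrt(10) ≈ -22.838)
(I(-3) + z)**2 = (-14 + (-26 + sqrt(10)))**2 = (-40 + sqrt(10))**2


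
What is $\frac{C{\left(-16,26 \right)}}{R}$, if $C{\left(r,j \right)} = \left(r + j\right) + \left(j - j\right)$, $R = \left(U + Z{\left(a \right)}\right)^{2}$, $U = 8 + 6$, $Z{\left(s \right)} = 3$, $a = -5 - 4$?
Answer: $\frac{10}{289} \approx 0.034602$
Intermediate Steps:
$a = -9$ ($a = -5 - 4 = -9$)
$U = 14$
$R = 289$ ($R = \left(14 + 3\right)^{2} = 17^{2} = 289$)
$C{\left(r,j \right)} = j + r$ ($C{\left(r,j \right)} = \left(j + r\right) + 0 = j + r$)
$\frac{C{\left(-16,26 \right)}}{R} = \frac{26 - 16}{289} = 10 \cdot \frac{1}{289} = \frac{10}{289}$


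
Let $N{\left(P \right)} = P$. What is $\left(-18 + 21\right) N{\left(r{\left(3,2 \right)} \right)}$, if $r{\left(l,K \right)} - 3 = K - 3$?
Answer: $6$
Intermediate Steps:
$r{\left(l,K \right)} = K$ ($r{\left(l,K \right)} = 3 + \left(K - 3\right) = 3 + \left(-3 + K\right) = K$)
$\left(-18 + 21\right) N{\left(r{\left(3,2 \right)} \right)} = \left(-18 + 21\right) 2 = 3 \cdot 2 = 6$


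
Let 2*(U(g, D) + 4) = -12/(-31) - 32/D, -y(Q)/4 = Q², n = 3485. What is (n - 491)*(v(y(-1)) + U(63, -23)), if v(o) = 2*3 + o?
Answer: -2371248/713 ≈ -3325.7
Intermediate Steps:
y(Q) = -4*Q²
v(o) = 6 + o
U(g, D) = -118/31 - 16/D (U(g, D) = -4 + (-12/(-31) - 32/D)/2 = -4 + (-12*(-1/31) - 32/D)/2 = -4 + (12/31 - 32/D)/2 = -4 + (6/31 - 16/D) = -118/31 - 16/D)
(n - 491)*(v(y(-1)) + U(63, -23)) = (3485 - 491)*((6 - 4*(-1)²) + (-118/31 - 16/(-23))) = 2994*((6 - 4*1) + (-118/31 - 16*(-1/23))) = 2994*((6 - 4) + (-118/31 + 16/23)) = 2994*(2 - 2218/713) = 2994*(-792/713) = -2371248/713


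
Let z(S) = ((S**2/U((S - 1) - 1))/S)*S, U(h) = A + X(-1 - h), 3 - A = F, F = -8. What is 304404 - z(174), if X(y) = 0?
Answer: 3318168/11 ≈ 3.0165e+5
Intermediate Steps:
A = 11 (A = 3 - 1*(-8) = 3 + 8 = 11)
U(h) = 11 (U(h) = 11 + 0 = 11)
z(S) = S**2/11 (z(S) = ((S**2/11)/S)*S = (S/11)*S = S**2/11)
304404 - z(174) = 304404 - 174**2/11 = 304404 - 30276/11 = 3318168/11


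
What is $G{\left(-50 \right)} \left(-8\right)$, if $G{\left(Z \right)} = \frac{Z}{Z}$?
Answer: $-8$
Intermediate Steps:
$G{\left(Z \right)} = 1$
$G{\left(-50 \right)} \left(-8\right) = 1 \left(-8\right) = -8$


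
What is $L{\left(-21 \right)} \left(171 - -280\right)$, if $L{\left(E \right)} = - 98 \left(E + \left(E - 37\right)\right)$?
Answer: $3491642$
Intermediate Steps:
$L{\left(E \right)} = 3626 - 196 E$ ($L{\left(E \right)} = - 98 \left(E + \left(-37 + E\right)\right) = - 98 \left(-37 + 2 E\right) = 3626 - 196 E$)
$L{\left(-21 \right)} \left(171 - -280\right) = \left(3626 - -4116\right) \left(171 - -280\right) = \left(3626 + 4116\right) \left(171 + 280\right) = 7742 \cdot 451 = 3491642$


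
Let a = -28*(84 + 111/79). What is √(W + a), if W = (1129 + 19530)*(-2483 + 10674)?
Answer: √1056073796065/79 ≈ 13008.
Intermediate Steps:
W = 169217869 (W = 20659*8191 = 169217869)
a = -188916/79 (a = -28*(84 + 111*(1/79)) = -28*(84 + 111/79) = -28*6747/79 = -188916/79 ≈ -2391.3)
√(W + a) = √(169217869 - 188916/79) = √(13368022735/79) = √1056073796065/79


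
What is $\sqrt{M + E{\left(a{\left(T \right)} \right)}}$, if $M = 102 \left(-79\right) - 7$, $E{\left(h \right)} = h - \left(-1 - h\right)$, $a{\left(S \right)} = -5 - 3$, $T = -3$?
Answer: $4 i \sqrt{505} \approx 89.889 i$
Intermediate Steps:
$a{\left(S \right)} = -8$
$E{\left(h \right)} = 1 + 2 h$ ($E{\left(h \right)} = h + \left(1 + h\right) = 1 + 2 h$)
$M = -8065$ ($M = -8058 - 7 = -8065$)
$\sqrt{M + E{\left(a{\left(T \right)} \right)}} = \sqrt{-8065 + \left(1 + 2 \left(-8\right)\right)} = \sqrt{-8065 + \left(1 - 16\right)} = \sqrt{-8065 - 15} = \sqrt{-8080} = 4 i \sqrt{505}$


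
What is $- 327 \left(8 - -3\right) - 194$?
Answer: $-3791$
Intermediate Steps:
$- 327 \left(8 - -3\right) - 194 = - 327 \left(8 + 3\right) - 194 = \left(-327\right) 11 - 194 = -3597 - 194 = -3791$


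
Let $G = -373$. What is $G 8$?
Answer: $-2984$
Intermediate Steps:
$G 8 = \left(-373\right) 8 = -2984$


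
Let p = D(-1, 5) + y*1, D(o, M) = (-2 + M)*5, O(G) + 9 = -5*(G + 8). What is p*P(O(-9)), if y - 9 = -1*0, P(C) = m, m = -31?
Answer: -744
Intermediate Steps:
O(G) = -49 - 5*G (O(G) = -9 - 5*(G + 8) = -9 - 5*(8 + G) = -9 + (-40 - 5*G) = -49 - 5*G)
D(o, M) = -10 + 5*M
P(C) = -31
y = 9 (y = 9 - 1*0 = 9 + 0 = 9)
p = 24 (p = (-10 + 5*5) + 9*1 = (-10 + 25) + 9 = 15 + 9 = 24)
p*P(O(-9)) = 24*(-31) = -744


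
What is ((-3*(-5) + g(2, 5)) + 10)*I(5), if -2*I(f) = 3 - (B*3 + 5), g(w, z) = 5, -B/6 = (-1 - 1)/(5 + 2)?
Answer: 750/7 ≈ 107.14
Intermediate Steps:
B = 12/7 (B = -6*(-1 - 1)/(5 + 2) = -(-12)/7 = -6*(-2/7) = 12/7 ≈ 1.7143)
I(f) = 25/7 (I(f) = -(3 - ((12/7)*3 + 5))/2 = -(3 - (36/7 + 5))/2 = -(3 - 1*71/7)/2 = -(3 - 71/7)/2 = -1/2*(-50/7) = 25/7)
((-3*(-5) + g(2, 5)) + 10)*I(5) = ((-3*(-5) + 5) + 10)*(25/7) = ((15 + 5) + 10)*(25/7) = (20 + 10)*(25/7) = 30*(25/7) = 750/7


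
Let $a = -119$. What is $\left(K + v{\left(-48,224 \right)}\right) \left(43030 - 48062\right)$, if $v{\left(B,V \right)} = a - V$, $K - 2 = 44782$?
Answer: $-223627112$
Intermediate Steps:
$K = 44784$ ($K = 2 + 44782 = 44784$)
$v{\left(B,V \right)} = -119 - V$
$\left(K + v{\left(-48,224 \right)}\right) \left(43030 - 48062\right) = \left(44784 - 343\right) \left(43030 - 48062\right) = \left(44784 - 343\right) \left(-5032\right) = 44441 \left(-5032\right) = -223627112$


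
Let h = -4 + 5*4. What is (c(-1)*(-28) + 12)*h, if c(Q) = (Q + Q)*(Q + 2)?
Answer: 1088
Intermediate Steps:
c(Q) = 2*Q*(2 + Q) (c(Q) = (2*Q)*(2 + Q) = 2*Q*(2 + Q))
h = 16 (h = -4 + 20 = 16)
(c(-1)*(-28) + 12)*h = ((2*(-1)*(2 - 1))*(-28) + 12)*16 = ((2*(-1)*1)*(-28) + 12)*16 = (-2*(-28) + 12)*16 = (56 + 12)*16 = 68*16 = 1088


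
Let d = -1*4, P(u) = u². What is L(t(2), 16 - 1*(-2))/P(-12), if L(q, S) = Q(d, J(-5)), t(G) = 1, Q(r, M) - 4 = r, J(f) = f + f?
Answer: 0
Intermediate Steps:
d = -4
J(f) = 2*f
Q(r, M) = 4 + r
L(q, S) = 0 (L(q, S) = 4 - 4 = 0)
L(t(2), 16 - 1*(-2))/P(-12) = 0/((-12)²) = 0/144 = 0*(1/144) = 0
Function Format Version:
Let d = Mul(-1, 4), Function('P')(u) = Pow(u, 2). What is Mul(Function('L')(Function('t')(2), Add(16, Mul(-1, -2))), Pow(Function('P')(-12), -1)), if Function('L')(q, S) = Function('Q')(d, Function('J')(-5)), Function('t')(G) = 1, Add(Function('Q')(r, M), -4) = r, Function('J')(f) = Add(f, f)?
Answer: 0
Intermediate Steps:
d = -4
Function('J')(f) = Mul(2, f)
Function('Q')(r, M) = Add(4, r)
Function('L')(q, S) = 0 (Function('L')(q, S) = Add(4, -4) = 0)
Mul(Function('L')(Function('t')(2), Add(16, Mul(-1, -2))), Pow(Function('P')(-12), -1)) = Mul(0, Pow(Pow(-12, 2), -1)) = Mul(0, Pow(144, -1)) = Mul(0, Rational(1, 144)) = 0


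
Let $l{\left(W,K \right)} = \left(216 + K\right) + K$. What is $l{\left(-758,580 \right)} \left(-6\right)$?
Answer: $-8256$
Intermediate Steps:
$l{\left(W,K \right)} = 216 + 2 K$
$l{\left(-758,580 \right)} \left(-6\right) = \left(216 + 2 \cdot 580\right) \left(-6\right) = \left(216 + 1160\right) \left(-6\right) = 1376 \left(-6\right) = -8256$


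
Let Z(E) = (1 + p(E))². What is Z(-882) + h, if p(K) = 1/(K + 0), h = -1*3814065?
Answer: -2967051924899/777924 ≈ -3.8141e+6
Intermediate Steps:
h = -3814065
p(K) = 1/K
Z(E) = (1 + 1/E)²
Z(-882) + h = (1 - 882)²/(-882)² - 3814065 = (1/777924)*(-881)² - 3814065 = (1/777924)*776161 - 3814065 = 776161/777924 - 3814065 = -2967051924899/777924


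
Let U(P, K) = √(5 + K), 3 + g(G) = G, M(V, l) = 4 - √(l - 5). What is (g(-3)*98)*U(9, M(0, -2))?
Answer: -588*√(9 - I*√7) ≈ -1782.6 + 256.58*I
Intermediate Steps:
M(V, l) = 4 - √(-5 + l)
g(G) = -3 + G
(g(-3)*98)*U(9, M(0, -2)) = ((-3 - 3)*98)*√(5 + (4 - √(-5 - 2))) = (-6*98)*√(5 + (4 - √(-7))) = -588*√(5 + (4 - I*√7)) = -588*√(9 - I*√7)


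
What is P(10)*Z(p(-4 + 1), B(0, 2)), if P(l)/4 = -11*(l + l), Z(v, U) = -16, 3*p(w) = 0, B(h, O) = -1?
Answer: 14080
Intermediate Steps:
p(w) = 0 (p(w) = (⅓)*0 = 0)
P(l) = -88*l (P(l) = 4*(-11*(l + l)) = 4*(-22*l) = -88*l)
P(10)*Z(p(-4 + 1), B(0, 2)) = -88*10*(-16) = -880*(-16) = 14080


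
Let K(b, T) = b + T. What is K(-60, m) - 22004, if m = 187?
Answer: -21877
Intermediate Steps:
K(b, T) = T + b
K(-60, m) - 22004 = (187 - 60) - 22004 = 127 - 22004 = -21877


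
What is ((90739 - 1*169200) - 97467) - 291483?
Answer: -467411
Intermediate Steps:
((90739 - 1*169200) - 97467) - 291483 = ((90739 - 169200) - 97467) - 291483 = (-78461 - 97467) - 291483 = -175928 - 291483 = -467411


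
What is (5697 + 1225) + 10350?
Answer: 17272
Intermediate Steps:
(5697 + 1225) + 10350 = 6922 + 10350 = 17272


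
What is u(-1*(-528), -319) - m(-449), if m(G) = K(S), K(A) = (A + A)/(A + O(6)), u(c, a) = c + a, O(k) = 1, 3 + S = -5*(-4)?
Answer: 1864/9 ≈ 207.11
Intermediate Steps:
S = 17 (S = -3 - 5*(-4) = -3 + 20 = 17)
u(c, a) = a + c
K(A) = 2*A/(1 + A) (K(A) = (A + A)/(A + 1) = (2*A)/(1 + A) = 2*A/(1 + A))
m(G) = 17/9 (m(G) = 2*17/(1 + 17) = 2*17/18 = 2*17*(1/18) = 17/9)
u(-1*(-528), -319) - m(-449) = (-319 - 1*(-528)) - 1*17/9 = (-319 + 528) - 17/9 = 209 - 17/9 = 1864/9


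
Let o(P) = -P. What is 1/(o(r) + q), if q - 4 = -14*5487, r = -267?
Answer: -1/76547 ≈ -1.3064e-5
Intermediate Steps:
q = -76814 (q = 4 - 14*5487 = 4 - 76818 = -76814)
1/(o(r) + q) = 1/(-1*(-267) - 76814) = 1/(267 - 76814) = 1/(-76547) = -1/76547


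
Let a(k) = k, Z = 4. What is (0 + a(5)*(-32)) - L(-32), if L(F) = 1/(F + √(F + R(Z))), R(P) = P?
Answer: -42072/263 + I*√7/526 ≈ -159.97 + 0.0050299*I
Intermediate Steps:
L(F) = 1/(F + √(4 + F)) (L(F) = 1/(F + √(F + 4)) = 1/(F + √(4 + F)))
(0 + a(5)*(-32)) - L(-32) = (0 + 5*(-32)) - 1/(-32 + √(4 - 32)) = (0 - 160) - 1/(-32 + √(-28)) = -160 - 1/(-32 + 2*I*√7)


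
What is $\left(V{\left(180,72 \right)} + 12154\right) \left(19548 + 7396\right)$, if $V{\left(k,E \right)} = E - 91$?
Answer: $326965440$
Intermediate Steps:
$V{\left(k,E \right)} = -91 + E$ ($V{\left(k,E \right)} = E - 91 = -91 + E$)
$\left(V{\left(180,72 \right)} + 12154\right) \left(19548 + 7396\right) = \left(\left(-91 + 72\right) + 12154\right) \left(19548 + 7396\right) = \left(-19 + 12154\right) 26944 = 12135 \cdot 26944 = 326965440$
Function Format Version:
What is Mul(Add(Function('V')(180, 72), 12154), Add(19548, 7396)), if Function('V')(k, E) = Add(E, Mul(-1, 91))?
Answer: 326965440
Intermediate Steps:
Function('V')(k, E) = Add(-91, E) (Function('V')(k, E) = Add(E, -91) = Add(-91, E))
Mul(Add(Function('V')(180, 72), 12154), Add(19548, 7396)) = Mul(Add(Add(-91, 72), 12154), Add(19548, 7396)) = Mul(Add(-19, 12154), 26944) = Mul(12135, 26944) = 326965440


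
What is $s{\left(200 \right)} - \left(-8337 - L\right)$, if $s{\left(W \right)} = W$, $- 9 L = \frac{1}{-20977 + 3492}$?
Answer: $\frac{1343425006}{157365} \approx 8537.0$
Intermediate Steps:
$L = \frac{1}{157365}$ ($L = - \frac{1}{9 \left(-20977 + 3492\right)} = - \frac{1}{9 \left(-17485\right)} = \left(- \frac{1}{9}\right) \left(- \frac{1}{17485}\right) = \frac{1}{157365} \approx 6.3547 \cdot 10^{-6}$)
$s{\left(200 \right)} - \left(-8337 - L\right) = 200 - \left(-8337 - \frac{1}{157365}\right) = 200 - - \frac{1311952006}{157365} = 200 + \frac{1311952006}{157365} = \frac{1343425006}{157365}$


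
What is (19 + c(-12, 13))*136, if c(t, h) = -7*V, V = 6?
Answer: -3128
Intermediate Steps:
c(t, h) = -42 (c(t, h) = -7*6 = -42)
(19 + c(-12, 13))*136 = (19 - 42)*136 = -23*136 = -3128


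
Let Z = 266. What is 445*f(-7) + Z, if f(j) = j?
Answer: -2849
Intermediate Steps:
445*f(-7) + Z = 445*(-7) + 266 = -3115 + 266 = -2849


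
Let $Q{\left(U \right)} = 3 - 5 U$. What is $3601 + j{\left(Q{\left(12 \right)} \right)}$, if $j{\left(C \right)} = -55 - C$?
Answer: $3603$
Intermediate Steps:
$Q{\left(U \right)} = 3 - 5 U$
$3601 + j{\left(Q{\left(12 \right)} \right)} = 3601 - \left(58 - 60\right) = 3601 - -2 = 3601 + \left(-55 + 57\right) = 3601 + 2 = 3603$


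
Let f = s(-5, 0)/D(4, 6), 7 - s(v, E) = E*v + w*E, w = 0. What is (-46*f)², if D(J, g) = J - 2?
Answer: 25921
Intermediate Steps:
D(J, g) = -2 + J
s(v, E) = 7 - E*v (s(v, E) = 7 - (E*v + 0*E) = 7 - (E*v + 0) = 7 - E*v)
f = 7/2 (f = (7 - 1*0*(-5))/(-2 + 4) = (7 + 0)/2 = 7*(½) = 7/2 ≈ 3.5000)
(-46*f)² = (-46*7/2)² = (-161)² = 25921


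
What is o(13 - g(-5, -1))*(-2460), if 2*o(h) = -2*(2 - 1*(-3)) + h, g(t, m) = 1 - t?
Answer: 3690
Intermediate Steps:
o(h) = -5 + h/2 (o(h) = (-2*(2 - 1*(-3)) + h)/2 = (-2*(2 + 3) + h)/2 = (-2*5 + h)/2 = (-10 + h)/2 = -5 + h/2)
o(13 - g(-5, -1))*(-2460) = (-5 + (13 - (1 - 1*(-5)))/2)*(-2460) = (-5 + (13 - (1 + 5))/2)*(-2460) = (-5 + (13 - 1*6)/2)*(-2460) = (-5 + (13 - 6)/2)*(-2460) = (-5 + (½)*7)*(-2460) = (-5 + 7/2)*(-2460) = -3/2*(-2460) = 3690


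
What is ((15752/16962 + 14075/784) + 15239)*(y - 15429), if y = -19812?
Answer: -108340702243555/201488 ≈ -5.3770e+8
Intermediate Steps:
((15752/16962 + 14075/784) + 15239)*(y - 15429) = ((15752/16962 + 14075/784) + 15239)*(-19812 - 15429) = ((15752*(1/16962) + 14075*(1/784)) + 15239)*(-35241) = ((716/771 + 14075/784) + 15239)*(-35241) = (11413169/604464 + 15239)*(-35241) = (9222840065/604464)*(-35241) = -108340702243555/201488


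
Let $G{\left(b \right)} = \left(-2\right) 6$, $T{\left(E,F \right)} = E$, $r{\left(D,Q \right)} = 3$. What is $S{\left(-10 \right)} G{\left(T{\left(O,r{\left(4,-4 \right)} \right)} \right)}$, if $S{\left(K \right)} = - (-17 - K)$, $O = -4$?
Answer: $-84$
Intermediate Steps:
$G{\left(b \right)} = -12$
$S{\left(K \right)} = 17 + K$
$S{\left(-10 \right)} G{\left(T{\left(O,r{\left(4,-4 \right)} \right)} \right)} = \left(17 - 10\right) \left(-12\right) = 7 \left(-12\right) = -84$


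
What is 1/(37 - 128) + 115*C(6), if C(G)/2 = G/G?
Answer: 20929/91 ≈ 229.99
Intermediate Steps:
C(G) = 2 (C(G) = 2*(G/G) = 2*1 = 2)
1/(37 - 128) + 115*C(6) = 1/(37 - 128) + 115*2 = 1/(-91) + 230 = -1/91 + 230 = 20929/91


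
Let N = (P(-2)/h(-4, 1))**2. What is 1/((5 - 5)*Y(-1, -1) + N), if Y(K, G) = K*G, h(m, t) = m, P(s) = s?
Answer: 4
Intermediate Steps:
Y(K, G) = G*K
N = 1/4 (N = (-2/(-4))**2 = (-2*(-1/4))**2 = (1/2)**2 = 1/4 ≈ 0.25000)
1/((5 - 5)*Y(-1, -1) + N) = 1/((5 - 5)*(-1*(-1)) + 1/4) = 1/(0*1 + 1/4) = 1/(0 + 1/4) = 1/(1/4) = 4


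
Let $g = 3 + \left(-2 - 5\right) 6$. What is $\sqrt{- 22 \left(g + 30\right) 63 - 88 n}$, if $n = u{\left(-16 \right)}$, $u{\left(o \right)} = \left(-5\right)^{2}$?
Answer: $\sqrt{10274} \approx 101.36$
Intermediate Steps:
$u{\left(o \right)} = 25$
$g = -39$ ($g = 3 - 42 = -39$)
$n = 25$
$\sqrt{- 22 \left(g + 30\right) 63 - 88 n} = \sqrt{- 22 \left(-39 + 30\right) 63 - 2200} = \sqrt{\left(-22\right) \left(-9\right) 63 - 2200} = \sqrt{198 \cdot 63 - 2200} = \sqrt{12474 - 2200} = \sqrt{10274}$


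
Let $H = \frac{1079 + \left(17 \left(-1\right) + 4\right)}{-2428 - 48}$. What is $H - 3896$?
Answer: $- \frac{4823781}{1238} \approx -3896.4$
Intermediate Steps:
$H = - \frac{533}{1238}$ ($H = \frac{1079 + \left(-17 + 4\right)}{-2476} = \left(1079 - 13\right) \left(- \frac{1}{2476}\right) = 1066 \left(- \frac{1}{2476}\right) = - \frac{533}{1238} \approx -0.43053$)
$H - 3896 = - \frac{533}{1238} - 3896 = - \frac{4823781}{1238}$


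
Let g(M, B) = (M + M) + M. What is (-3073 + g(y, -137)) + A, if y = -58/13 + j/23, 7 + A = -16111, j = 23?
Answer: -249618/13 ≈ -19201.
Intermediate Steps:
A = -16118 (A = -7 - 16111 = -16118)
y = -45/13 (y = -58/13 + 23/23 = -58*1/13 + 23*(1/23) = -58/13 + 1 = -45/13 ≈ -3.4615)
g(M, B) = 3*M (g(M, B) = 2*M + M = 3*M)
(-3073 + g(y, -137)) + A = (-3073 + 3*(-45/13)) - 16118 = (-3073 - 135/13) - 16118 = -40084/13 - 16118 = -249618/13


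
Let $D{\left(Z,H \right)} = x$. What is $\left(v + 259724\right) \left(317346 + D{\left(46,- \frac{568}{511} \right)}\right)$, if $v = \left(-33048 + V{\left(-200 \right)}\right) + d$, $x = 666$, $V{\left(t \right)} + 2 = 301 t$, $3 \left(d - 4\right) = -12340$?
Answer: $51633912376$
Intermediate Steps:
$d = - \frac{12328}{3}$ ($d = 4 + \frac{1}{3} \left(-12340\right) = 4 - \frac{12340}{3} = - \frac{12328}{3} \approx -4109.3$)
$V{\left(t \right)} = -2 + 301 t$
$D{\left(Z,H \right)} = 666$
$v = - \frac{292078}{3}$ ($v = \left(-33048 + \left(-2 + 301 \left(-200\right)\right)\right) - \frac{12328}{3} = \left(-33048 - 60202\right) - \frac{12328}{3} = -93250 - \frac{12328}{3} = - \frac{292078}{3} \approx -97359.0$)
$\left(v + 259724\right) \left(317346 + D{\left(46,- \frac{568}{511} \right)}\right) = \left(- \frac{292078}{3} + 259724\right) \left(317346 + 666\right) = \frac{487094}{3} \cdot 318012 = 51633912376$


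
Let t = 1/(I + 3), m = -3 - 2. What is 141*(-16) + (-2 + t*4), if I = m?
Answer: -2260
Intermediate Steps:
m = -5
I = -5
t = -1/2 (t = 1/(-5 + 3) = 1/(-2) = -1/2 ≈ -0.50000)
141*(-16) + (-2 + t*4) = 141*(-16) + (-2 - 1/2*4) = -2256 + (-2 - 2) = -2256 - 4 = -2260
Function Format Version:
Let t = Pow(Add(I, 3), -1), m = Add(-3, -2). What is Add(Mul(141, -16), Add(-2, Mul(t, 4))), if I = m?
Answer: -2260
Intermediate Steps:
m = -5
I = -5
t = Rational(-1, 2) (t = Pow(Add(-5, 3), -1) = Pow(-2, -1) = Rational(-1, 2) ≈ -0.50000)
Add(Mul(141, -16), Add(-2, Mul(t, 4))) = Add(Mul(141, -16), Add(-2, Mul(Rational(-1, 2), 4))) = Add(-2256, Add(-2, -2)) = Add(-2256, -4) = -2260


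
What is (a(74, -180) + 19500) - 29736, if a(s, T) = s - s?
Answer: -10236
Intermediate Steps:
a(s, T) = 0
(a(74, -180) + 19500) - 29736 = (0 + 19500) - 29736 = 19500 - 29736 = -10236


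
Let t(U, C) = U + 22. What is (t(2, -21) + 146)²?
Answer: 28900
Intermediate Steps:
t(U, C) = 22 + U
(t(2, -21) + 146)² = ((22 + 2) + 146)² = (24 + 146)² = 170² = 28900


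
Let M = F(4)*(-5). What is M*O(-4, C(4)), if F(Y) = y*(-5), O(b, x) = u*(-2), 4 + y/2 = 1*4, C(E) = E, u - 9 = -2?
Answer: 0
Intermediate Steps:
u = 7 (u = 9 - 2 = 7)
y = 0 (y = -8 + 2*(1*4) = -8 + 2*4 = -8 + 8 = 0)
O(b, x) = -14 (O(b, x) = 7*(-2) = -14)
F(Y) = 0 (F(Y) = 0*(-5) = 0)
M = 0 (M = 0*(-5) = 0)
M*O(-4, C(4)) = 0*(-14) = 0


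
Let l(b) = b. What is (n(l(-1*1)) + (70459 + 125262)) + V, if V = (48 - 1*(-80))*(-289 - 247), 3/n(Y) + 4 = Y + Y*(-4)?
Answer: 127110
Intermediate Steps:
n(Y) = 3/(-4 - 3*Y) (n(Y) = 3/(-4 + (Y + Y*(-4))) = 3/(-4 + (Y - 4*Y)) = 3/(-4 - 3*Y))
V = -68608 (V = (48 + 80)*(-536) = 128*(-536) = -68608)
(n(l(-1*1)) + (70459 + 125262)) + V = (-3/(4 + 3*(-1*1)) + (70459 + 125262)) - 68608 = (-3/(4 + 3*(-1)) + 195721) - 68608 = (-3/(4 - 3) + 195721) - 68608 = (-3/1 + 195721) - 68608 = (-3*1 + 195721) - 68608 = (-3 + 195721) - 68608 = 195718 - 68608 = 127110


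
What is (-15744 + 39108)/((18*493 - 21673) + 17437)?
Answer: 3894/773 ≈ 5.0375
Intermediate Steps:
(-15744 + 39108)/((18*493 - 21673) + 17437) = 23364/((8874 - 21673) + 17437) = 23364/(-12799 + 17437) = 23364/4638 = 23364*(1/4638) = 3894/773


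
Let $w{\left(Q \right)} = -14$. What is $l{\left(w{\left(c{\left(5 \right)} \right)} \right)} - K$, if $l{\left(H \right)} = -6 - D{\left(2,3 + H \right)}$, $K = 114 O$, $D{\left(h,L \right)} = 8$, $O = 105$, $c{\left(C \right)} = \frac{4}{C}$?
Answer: $-11984$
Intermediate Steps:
$K = 11970$ ($K = 114 \cdot 105 = 11970$)
$l{\left(H \right)} = -14$ ($l{\left(H \right)} = -6 - 8 = -14$)
$l{\left(w{\left(c{\left(5 \right)} \right)} \right)} - K = -14 - 11970 = -11984$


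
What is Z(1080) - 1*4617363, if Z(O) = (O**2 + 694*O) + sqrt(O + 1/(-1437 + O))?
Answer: -2701443 + sqrt(137644563)/357 ≈ -2.7014e+6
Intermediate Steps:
Z(O) = O**2 + sqrt(O + 1/(-1437 + O)) + 694*O
Z(1080) - 1*4617363 = (1080**2 + sqrt((1 + 1080*(-1437 + 1080))/(-1437 + 1080)) + 694*1080) - 1*4617363 = (1166400 + sqrt((1 + 1080*(-357))/(-357)) + 749520) - 4617363 = (1166400 + sqrt(-(1 - 385560)/357) + 749520) - 4617363 = (1166400 + sqrt(-1/357*(-385559)) + 749520) - 4617363 = (1166400 + sqrt(385559/357) + 749520) - 4617363 = (1166400 + sqrt(137644563)/357 + 749520) - 4617363 = (1915920 + sqrt(137644563)/357) - 4617363 = -2701443 + sqrt(137644563)/357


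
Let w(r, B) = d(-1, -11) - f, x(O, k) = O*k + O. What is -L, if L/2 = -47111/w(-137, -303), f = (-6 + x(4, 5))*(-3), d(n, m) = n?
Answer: 94222/53 ≈ 1777.8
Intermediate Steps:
x(O, k) = O + O*k
f = -54 (f = (-6 + 4*(1 + 5))*(-3) = (-6 + 4*6)*(-3) = (-6 + 24)*(-3) = 18*(-3) = -54)
w(r, B) = 53 (w(r, B) = -1 - 1*(-54) = -1 + 54 = 53)
L = -94222/53 (L = 2*(-47111/53) = -94222/53 ≈ -1777.8)
-L = -1*(-94222/53) = 94222/53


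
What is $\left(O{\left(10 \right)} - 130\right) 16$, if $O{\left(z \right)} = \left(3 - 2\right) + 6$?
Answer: $-1968$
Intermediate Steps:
$O{\left(z \right)} = 7$ ($O{\left(z \right)} = 1 + 6 = 7$)
$\left(O{\left(10 \right)} - 130\right) 16 = \left(7 - 130\right) 16 = \left(-123\right) 16 = -1968$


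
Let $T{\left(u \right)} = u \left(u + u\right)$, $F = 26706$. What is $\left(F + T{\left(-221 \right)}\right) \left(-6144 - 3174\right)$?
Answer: $-1159047384$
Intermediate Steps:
$T{\left(u \right)} = 2 u^{2}$ ($T{\left(u \right)} = u 2 u = 2 u^{2}$)
$\left(F + T{\left(-221 \right)}\right) \left(-6144 - 3174\right) = \left(26706 + 2 \left(-221\right)^{2}\right) \left(-6144 - 3174\right) = \left(26706 + 2 \cdot 48841\right) \left(-9318\right) = \left(26706 + 97682\right) \left(-9318\right) = 124388 \left(-9318\right) = -1159047384$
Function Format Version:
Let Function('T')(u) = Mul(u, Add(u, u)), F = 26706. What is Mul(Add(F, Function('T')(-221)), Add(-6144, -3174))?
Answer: -1159047384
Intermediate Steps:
Function('T')(u) = Mul(2, Pow(u, 2)) (Function('T')(u) = Mul(u, Mul(2, u)) = Mul(2, Pow(u, 2)))
Mul(Add(F, Function('T')(-221)), Add(-6144, -3174)) = Mul(Add(26706, Mul(2, Pow(-221, 2))), Add(-6144, -3174)) = Mul(Add(26706, Mul(2, 48841)), -9318) = Mul(Add(26706, 97682), -9318) = Mul(124388, -9318) = -1159047384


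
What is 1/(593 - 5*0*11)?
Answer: 1/593 ≈ 0.0016863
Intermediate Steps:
1/(593 - 5*0*11) = 1/(593 + 0*11) = 1/(593 + 0) = 1/593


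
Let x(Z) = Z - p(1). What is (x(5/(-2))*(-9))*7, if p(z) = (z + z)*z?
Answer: 567/2 ≈ 283.50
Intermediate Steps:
p(z) = 2*z² (p(z) = (2*z)*z = 2*z²)
x(Z) = -2 + Z (x(Z) = Z - 2*1² = Z - 2 = -2 + Z)
(x(5/(-2))*(-9))*7 = ((-2 + 5/(-2))*(-9))*7 = ((-2 + 5*(-½))*(-9))*7 = ((-2 - 5/2)*(-9))*7 = -9/2*(-9)*7 = (81/2)*7 = 567/2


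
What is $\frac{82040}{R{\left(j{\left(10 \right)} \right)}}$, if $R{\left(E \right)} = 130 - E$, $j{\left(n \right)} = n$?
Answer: $\frac{2051}{3} \approx 683.67$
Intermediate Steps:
$\frac{82040}{R{\left(j{\left(10 \right)} \right)}} = \frac{82040}{130 - 10} = \frac{82040}{120} = 82040 \cdot \frac{1}{120} = \frac{2051}{3}$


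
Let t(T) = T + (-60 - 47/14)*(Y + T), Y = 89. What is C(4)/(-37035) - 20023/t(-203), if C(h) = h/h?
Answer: -5190911773/1819825830 ≈ -2.8524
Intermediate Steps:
t(T) = -78943/14 - 873*T/14 (t(T) = T + (-60 - 47/14)*(89 + T) = T - 887*(89 + T)/14 = T + (-78943/14 - 887*T/14) = -78943/14 - 873*T/14)
C(h) = 1
C(4)/(-37035) - 20023/t(-203) = 1/(-37035) - 20023/(-78943/14 - 873/14*(-203)) = 1*(-1/37035) - 20023/(-78943/14 + 25317/2) = -1/37035 - 20023/49138/7 = -1/37035 - 20023*7/49138 = -1/37035 - 140161/49138 = -5190911773/1819825830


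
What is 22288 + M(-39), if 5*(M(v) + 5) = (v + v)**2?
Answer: 117499/5 ≈ 23500.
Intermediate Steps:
M(v) = -5 + 4*v**2/5 (M(v) = -5 + (v + v)**2/5 = -5 + (2*v)**2/5 = -5 + (4*v**2)/5 = -5 + 4*v**2/5)
22288 + M(-39) = 22288 + (-5 + (4/5)*(-39)**2) = 22288 + (-5 + (4/5)*1521) = 22288 + (-5 + 6084/5) = 22288 + 6059/5 = 117499/5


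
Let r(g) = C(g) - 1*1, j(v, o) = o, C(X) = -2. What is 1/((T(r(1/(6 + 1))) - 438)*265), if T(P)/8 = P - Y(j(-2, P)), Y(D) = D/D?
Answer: -1/124550 ≈ -8.0289e-6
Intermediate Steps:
r(g) = -3 (r(g) = -2 - 1*1 = -2 - 1 = -3)
Y(D) = 1
T(P) = -8 + 8*P (T(P) = 8*(P - 1*1) = 8*(P - 1) = 8*(-1 + P) = -8 + 8*P)
1/((T(r(1/(6 + 1))) - 438)*265) = 1/(((-8 + 8*(-3)) - 438)*265) = 1/(((-8 - 24) - 438)*265) = 1/((-32 - 438)*265) = 1/(-470*265) = 1/(-124550) = -1/124550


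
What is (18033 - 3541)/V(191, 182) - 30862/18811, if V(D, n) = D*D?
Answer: -65635970/52788007 ≈ -1.2434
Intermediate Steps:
V(D, n) = D²
(18033 - 3541)/V(191, 182) - 30862/18811 = (18033 - 3541)/(191²) - 30862/18811 = 14492/36481 - 30862*1/18811 = 14492*(1/36481) - 2374/1447 = 14492/36481 - 2374/1447 = -65635970/52788007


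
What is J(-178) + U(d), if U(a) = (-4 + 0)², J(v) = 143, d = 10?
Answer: 159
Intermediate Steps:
U(a) = 16 (U(a) = (-4)² = 16)
J(-178) + U(d) = 143 + 16 = 159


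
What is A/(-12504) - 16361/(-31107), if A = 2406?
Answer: 21622417/64826988 ≈ 0.33354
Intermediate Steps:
A/(-12504) - 16361/(-31107) = 2406/(-12504) - 16361/(-31107) = 2406*(-1/12504) - 16361*(-1/31107) = -401/2084 + 16361/31107 = 21622417/64826988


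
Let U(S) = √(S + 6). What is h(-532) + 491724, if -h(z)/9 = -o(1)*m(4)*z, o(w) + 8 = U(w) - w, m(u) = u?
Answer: 664092 - 19152*√7 ≈ 6.1342e+5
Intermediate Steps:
U(S) = √(6 + S)
o(w) = -8 + √(6 + w) - w (o(w) = -8 + (√(6 + w) - w) = -8 + √(6 + w) - w)
h(z) = 9*z*(-36 + 4*√7) (h(z) = -(-9)*((-8 + √(6 + 1) - 1*1)*4)*z = -(-9)*((-8 + √7 - 1)*4)*z = -(-9)*((-9 + √7)*4)*z = -(-9)*(-36 + 4*√7)*z = -(-9)*z*(-36 + 4*√7) = 9*z*(-36 + 4*√7))
h(-532) + 491724 = 36*(-532)*(-9 + √7) + 491724 = (172368 - 19152*√7) + 491724 = 664092 - 19152*√7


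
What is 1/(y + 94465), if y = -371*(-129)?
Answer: 1/142324 ≈ 7.0262e-6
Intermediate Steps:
y = 47859
1/(y + 94465) = 1/(47859 + 94465) = 1/142324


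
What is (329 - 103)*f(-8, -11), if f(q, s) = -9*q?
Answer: 16272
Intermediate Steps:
(329 - 103)*f(-8, -11) = (329 - 103)*(-9*(-8)) = 226*72 = 16272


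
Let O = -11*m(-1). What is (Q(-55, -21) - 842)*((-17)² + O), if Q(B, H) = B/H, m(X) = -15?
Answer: -8002658/21 ≈ -3.8108e+5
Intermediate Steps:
O = 165 (O = -11*(-15) = 165)
(Q(-55, -21) - 842)*((-17)² + O) = (-55/(-21) - 842)*((-17)² + 165) = (-55*(-1/21) - 842)*(289 + 165) = (55/21 - 842)*454 = -17627/21*454 = -8002658/21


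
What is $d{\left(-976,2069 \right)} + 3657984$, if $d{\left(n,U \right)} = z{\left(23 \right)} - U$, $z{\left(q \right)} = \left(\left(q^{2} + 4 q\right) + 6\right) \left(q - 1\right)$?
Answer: $3669709$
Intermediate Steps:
$z{\left(q \right)} = \left(-1 + q\right) \left(6 + q^{2} + 4 q\right)$ ($z{\left(q \right)} = \left(6 + q^{2} + 4 q\right) \left(-1 + q\right) = \left(-1 + q\right) \left(6 + q^{2} + 4 q\right)$)
$d{\left(n,U \right)} = 13794 - U$ ($d{\left(n,U \right)} = \left(-6 + 23^{3} + 2 \cdot 23 + 3 \cdot 23^{2}\right) - U = \left(-6 + 12167 + 46 + 3 \cdot 529\right) - U = \left(-6 + 12167 + 46 + 1587\right) - U = 13794 - U$)
$d{\left(-976,2069 \right)} + 3657984 = \left(13794 - 2069\right) + 3657984 = 11725 + 3657984 = 3669709$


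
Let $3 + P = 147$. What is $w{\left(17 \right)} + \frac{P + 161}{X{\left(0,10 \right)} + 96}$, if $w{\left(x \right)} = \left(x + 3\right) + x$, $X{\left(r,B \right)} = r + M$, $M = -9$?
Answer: $\frac{3524}{87} \approx 40.506$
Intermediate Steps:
$P = 144$ ($P = -3 + 147 = 144$)
$X{\left(r,B \right)} = -9 + r$ ($X{\left(r,B \right)} = r - 9 = -9 + r$)
$w{\left(x \right)} = 3 + 2 x$ ($w{\left(x \right)} = \left(3 + x\right) + x = 3 + 2 x$)
$w{\left(17 \right)} + \frac{P + 161}{X{\left(0,10 \right)} + 96} = \left(3 + 2 \cdot 17\right) + \frac{144 + 161}{\left(-9 + 0\right) + 96} = \left(3 + 34\right) + \frac{305}{-9 + 96} = 37 + \frac{305}{87} = \frac{3524}{87}$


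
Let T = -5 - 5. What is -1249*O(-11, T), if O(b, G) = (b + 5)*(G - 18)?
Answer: -209832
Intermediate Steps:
T = -10
O(b, G) = (-18 + G)*(5 + b) (O(b, G) = (5 + b)*(-18 + G) = (-18 + G)*(5 + b))
-1249*O(-11, T) = -1249*(-90 - 18*(-11) + 5*(-10) - 10*(-11)) = -1249*(-90 + 198 - 50 + 110) = -1249*168 = -209832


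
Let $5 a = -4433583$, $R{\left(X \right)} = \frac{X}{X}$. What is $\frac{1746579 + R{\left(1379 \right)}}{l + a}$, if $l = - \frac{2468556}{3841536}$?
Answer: $- \frac{2795645811200}{1419315087189} \approx -1.9697$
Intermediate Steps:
$R{\left(X \right)} = 1$
$a = - \frac{4433583}{5}$ ($a = \frac{1}{5} \left(-4433583\right) = - \frac{4433583}{5} \approx -8.8672 \cdot 10^{5}$)
$l = - \frac{205713}{320128}$ ($l = \left(-2468556\right) \frac{1}{3841536} = - \frac{205713}{320128} \approx -0.6426$)
$\frac{1746579 + R{\left(1379 \right)}}{l + a} = \frac{1746579 + 1}{- \frac{205713}{320128} - \frac{4433583}{5}} = \frac{1746580}{- \frac{1419315087189}{1600640}} = 1746580 \left(- \frac{1600640}{1419315087189}\right) = - \frac{2795645811200}{1419315087189}$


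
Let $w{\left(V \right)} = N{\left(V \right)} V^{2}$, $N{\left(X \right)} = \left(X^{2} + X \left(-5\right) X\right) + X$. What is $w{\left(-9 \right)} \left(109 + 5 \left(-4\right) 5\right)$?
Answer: $-242757$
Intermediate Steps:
$N{\left(X \right)} = X - 4 X^{2}$ ($N{\left(X \right)} = \left(X^{2} + - 5 X X\right) + X = \left(X^{2} - 5 X^{2}\right) + X = - 4 X^{2} + X = X - 4 X^{2}$)
$w{\left(V \right)} = V^{3} \left(1 - 4 V\right)$ ($w{\left(V \right)} = V \left(1 - 4 V\right) V^{2} = V^{3} \left(1 - 4 V\right)$)
$w{\left(-9 \right)} \left(109 + 5 \left(-4\right) 5\right) = \left(-9\right)^{3} \left(1 - -36\right) \left(109 + 5 \left(-4\right) 5\right) = - 729 \left(1 + 36\right) \left(109 - 100\right) = \left(-729\right) 37 \left(109 - 100\right) = \left(-26973\right) 9 = -242757$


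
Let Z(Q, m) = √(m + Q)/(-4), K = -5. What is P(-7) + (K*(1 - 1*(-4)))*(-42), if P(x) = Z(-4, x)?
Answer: 1050 - I*√11/4 ≈ 1050.0 - 0.82916*I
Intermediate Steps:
Z(Q, m) = -√(Q + m)/4 (Z(Q, m) = √(Q + m)*(-¼) = -√(Q + m)/4)
P(x) = -√(-4 + x)/4
P(-7) + (K*(1 - 1*(-4)))*(-42) = -√(-4 - 7)/4 - 5*(1 - 1*(-4))*(-42) = -I*√11/4 - 5*(1 + 4)*(-42) = -I*√11/4 - 5*5*(-42) = -I*√11/4 - 25*(-42) = -I*√11/4 + 1050 = 1050 - I*√11/4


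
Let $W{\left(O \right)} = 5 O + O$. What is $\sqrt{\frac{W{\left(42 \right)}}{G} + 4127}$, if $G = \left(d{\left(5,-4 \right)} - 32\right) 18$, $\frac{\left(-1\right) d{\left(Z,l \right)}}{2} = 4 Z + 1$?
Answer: $\frac{2 \sqrt{1412401}}{37} \approx 64.24$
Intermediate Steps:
$d{\left(Z,l \right)} = -2 - 8 Z$ ($d{\left(Z,l \right)} = - 2 \left(4 Z + 1\right) = - 2 \left(1 + 4 Z\right) = -2 - 8 Z$)
$W{\left(O \right)} = 6 O$
$G = -1332$ ($G = \left(\left(-2 - 40\right) - 32\right) 18 = \left(-42 - 32\right) 18 = \left(-74\right) 18 = -1332$)
$\sqrt{\frac{W{\left(42 \right)}}{G} + 4127} = \sqrt{\frac{6 \cdot 42}{-1332} + 4127} = \sqrt{252 \left(- \frac{1}{1332}\right) + 4127} = \sqrt{- \frac{7}{37} + 4127} = \sqrt{\frac{152692}{37}} = \frac{2 \sqrt{1412401}}{37}$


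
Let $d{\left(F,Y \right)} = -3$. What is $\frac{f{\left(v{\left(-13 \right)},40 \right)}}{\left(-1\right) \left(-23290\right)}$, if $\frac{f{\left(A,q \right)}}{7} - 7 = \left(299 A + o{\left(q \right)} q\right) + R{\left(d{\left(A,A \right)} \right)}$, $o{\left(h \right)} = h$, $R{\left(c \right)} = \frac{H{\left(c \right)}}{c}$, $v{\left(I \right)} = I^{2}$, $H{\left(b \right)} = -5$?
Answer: $\frac{1094933}{69870} \approx 15.671$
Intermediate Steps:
$R{\left(c \right)} = - \frac{5}{c}$
$f{\left(A,q \right)} = \frac{182}{3} + 7 q^{2} + 2093 A$ ($f{\left(A,q \right)} = 49 + 7 \left(\left(299 A + q q\right) - \frac{5}{-3}\right) = 49 + 7 \left(\left(299 A + q^{2}\right) - - \frac{5}{3}\right) = 49 + 7 \left(\left(q^{2} + 299 A\right) + \frac{5}{3}\right) = 49 + 7 \left(\frac{5}{3} + q^{2} + 299 A\right) = 49 + \left(\frac{35}{3} + 7 q^{2} + 2093 A\right) = \frac{182}{3} + 7 q^{2} + 2093 A$)
$\frac{f{\left(v{\left(-13 \right)},40 \right)}}{\left(-1\right) \left(-23290\right)} = \frac{\frac{182}{3} + 7 \cdot 40^{2} + 2093 \left(-13\right)^{2}}{\left(-1\right) \left(-23290\right)} = \frac{\frac{182}{3} + 7 \cdot 1600 + 2093 \cdot 169}{23290} = \left(\frac{182}{3} + 11200 + 353717\right) \frac{1}{23290} = \frac{1094933}{3} \cdot \frac{1}{23290} = \frac{1094933}{69870}$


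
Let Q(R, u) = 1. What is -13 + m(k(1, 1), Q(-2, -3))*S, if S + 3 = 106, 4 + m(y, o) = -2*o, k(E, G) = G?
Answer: -631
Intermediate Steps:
m(y, o) = -4 - 2*o
S = 103 (S = -3 + 106 = 103)
-13 + m(k(1, 1), Q(-2, -3))*S = -13 + (-4 - 2*1)*103 = -13 + (-4 - 2)*103 = -13 - 6*103 = -13 - 618 = -631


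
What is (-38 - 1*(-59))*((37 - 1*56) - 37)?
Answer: -1176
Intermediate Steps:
(-38 - 1*(-59))*((37 - 1*56) - 37) = (-38 + 59)*((37 - 56) - 37) = 21*(-19 - 37) = 21*(-56) = -1176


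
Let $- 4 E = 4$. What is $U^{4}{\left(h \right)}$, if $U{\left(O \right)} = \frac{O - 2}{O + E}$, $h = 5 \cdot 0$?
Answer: $16$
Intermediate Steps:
$E = -1$ ($E = \left(- \frac{1}{4}\right) 4 = -1$)
$h = 0$
$U{\left(O \right)} = \frac{-2 + O}{-1 + O}$ ($U{\left(O \right)} = \frac{O - 2}{O - 1} = \frac{-2 + O}{-1 + O}$)
$U^{4}{\left(h \right)} = \left(\frac{-2 + 0}{-1 + 0}\right)^{4} = \left(\frac{1}{-1} \left(-2\right)\right)^{4} = \left(\left(-1\right) \left(-2\right)\right)^{4} = 2^{4} = 16$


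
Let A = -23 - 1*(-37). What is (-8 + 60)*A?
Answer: 728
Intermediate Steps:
A = 14 (A = -23 + 37 = 14)
(-8 + 60)*A = (-8 + 60)*14 = 52*14 = 728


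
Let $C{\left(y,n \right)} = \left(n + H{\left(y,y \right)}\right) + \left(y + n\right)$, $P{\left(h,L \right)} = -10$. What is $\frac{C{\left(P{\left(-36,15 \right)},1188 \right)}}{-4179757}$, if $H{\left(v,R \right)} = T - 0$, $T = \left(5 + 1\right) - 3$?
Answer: $- \frac{2369}{4179757} \approx -0.00056678$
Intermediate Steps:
$T = 3$ ($T = 6 - 3 = 3$)
$H{\left(v,R \right)} = 3$ ($H{\left(v,R \right)} = 3 - 0 = 3 + 0 = 3$)
$C{\left(y,n \right)} = 3 + y + 2 n$ ($C{\left(y,n \right)} = \left(n + 3\right) + \left(y + n\right) = \left(3 + n\right) + \left(n + y\right) = 3 + y + 2 n$)
$\frac{C{\left(P{\left(-36,15 \right)},1188 \right)}}{-4179757} = \frac{3 - 10 + 2 \cdot 1188}{-4179757} = \left(3 - 10 + 2376\right) \left(- \frac{1}{4179757}\right) = 2369 \left(- \frac{1}{4179757}\right) = - \frac{2369}{4179757}$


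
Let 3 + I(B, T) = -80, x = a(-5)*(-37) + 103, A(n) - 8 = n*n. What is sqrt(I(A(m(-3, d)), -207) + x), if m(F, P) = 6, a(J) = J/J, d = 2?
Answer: I*sqrt(17) ≈ 4.1231*I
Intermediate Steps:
a(J) = 1
A(n) = 8 + n**2 (A(n) = 8 + n*n = 8 + n**2)
x = 66 (x = 1*(-37) + 103 = -37 + 103 = 66)
I(B, T) = -83 (I(B, T) = -3 - 80 = -83)
sqrt(I(A(m(-3, d)), -207) + x) = sqrt(-83 + 66) = sqrt(-17) = I*sqrt(17)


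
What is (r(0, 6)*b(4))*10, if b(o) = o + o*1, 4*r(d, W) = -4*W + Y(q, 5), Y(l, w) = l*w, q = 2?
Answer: -280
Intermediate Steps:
r(d, W) = 5/2 - W (r(d, W) = (-4*W + 2*5)/4 = (-4*W + 10)/4 = (10 - 4*W)/4 = 5/2 - W)
b(o) = 2*o (b(o) = o + o = 2*o)
(r(0, 6)*b(4))*10 = ((5/2 - 1*6)*(2*4))*10 = ((5/2 - 6)*8)*10 = -7/2*8*10 = -28*10 = -280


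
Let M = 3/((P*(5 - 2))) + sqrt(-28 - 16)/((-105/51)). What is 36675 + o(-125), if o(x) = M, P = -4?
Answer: 146699/4 - 34*I*sqrt(11)/35 ≈ 36675.0 - 3.2219*I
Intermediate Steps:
M = -1/4 - 34*I*sqrt(11)/35 (M = 3/((-4*(5 - 2))) + sqrt(-28 - 16)/((-105/51)) = 3/((-4*3)) + sqrt(-44)/((-105*1/51)) = 3/(-12) + (2*I*sqrt(11))/(-35/17) = 3*(-1/12) + (2*I*sqrt(11))*(-17/35) = -1/4 - 34*I*sqrt(11)/35 ≈ -0.25 - 3.2219*I)
o(x) = -1/4 - 34*I*sqrt(11)/35
36675 + o(-125) = 36675 + (-1/4 - 34*I*sqrt(11)/35) = 146699/4 - 34*I*sqrt(11)/35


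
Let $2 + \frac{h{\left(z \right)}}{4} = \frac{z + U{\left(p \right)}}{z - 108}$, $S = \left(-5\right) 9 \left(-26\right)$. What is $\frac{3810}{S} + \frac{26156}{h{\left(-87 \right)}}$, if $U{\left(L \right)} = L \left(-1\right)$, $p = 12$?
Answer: $- \frac{16564046}{3783} \approx -4378.5$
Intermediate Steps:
$U{\left(L \right)} = - L$
$S = 1170$ ($S = \left(-45\right) \left(-26\right) = 1170$)
$h{\left(z \right)} = -8 + \frac{4 \left(-12 + z\right)}{-108 + z}$ ($h{\left(z \right)} = -8 + 4 \frac{z - 12}{z - 108} = -8 + 4 \frac{z - 12}{-108 + z} = -8 + 4 \frac{-12 + z}{-108 + z} = -8 + \frac{4 \left(-12 + z\right)}{-108 + z}$)
$\frac{3810}{S} + \frac{26156}{h{\left(-87 \right)}} = \frac{3810}{1170} + \frac{26156}{4 \frac{1}{-108 - 87} \left(204 - -87\right)} = 3810 \cdot \frac{1}{1170} + \frac{26156}{4 \frac{1}{-195} \left(204 + 87\right)} = \frac{127}{39} + \frac{26156}{4 \left(- \frac{1}{195}\right) 291} = \frac{127}{39} + \frac{26156}{- \frac{388}{65}} = \frac{127}{39} + 26156 \left(- \frac{65}{388}\right) = \frac{127}{39} - \frac{425035}{97} = - \frac{16564046}{3783}$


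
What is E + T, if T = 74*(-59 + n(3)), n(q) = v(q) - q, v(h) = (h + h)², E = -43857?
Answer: -45781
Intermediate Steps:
v(h) = 4*h² (v(h) = (2*h)² = 4*h²)
n(q) = -q + 4*q² (n(q) = 4*q² - q = -q + 4*q²)
T = -1924 (T = 74*(-59 + 3*(-1 + 4*3)) = 74*(-59 + 3*(-1 + 12)) = 74*(-59 + 3*11) = 74*(-59 + 33) = 74*(-26) = -1924)
E + T = -43857 - 1924 = -45781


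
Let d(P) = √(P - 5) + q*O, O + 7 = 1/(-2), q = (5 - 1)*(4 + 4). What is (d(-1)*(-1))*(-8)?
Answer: -1920 + 8*I*√6 ≈ -1920.0 + 19.596*I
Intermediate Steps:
q = 32 (q = 4*8 = 32)
O = -15/2 (O = -7 + 1/(-2) = -7 - ½ = -15/2 ≈ -7.5000)
d(P) = -240 + √(-5 + P) (d(P) = √(P - 5) + 32*(-15/2) = √(-5 + P) - 240 = -240 + √(-5 + P))
(d(-1)*(-1))*(-8) = ((-240 + √(-5 - 1))*(-1))*(-8) = ((-240 + √(-6))*(-1))*(-8) = ((-240 + I*√6)*(-1))*(-8) = (240 - I*√6)*(-8) = -1920 + 8*I*√6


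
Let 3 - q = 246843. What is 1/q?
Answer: -1/246840 ≈ -4.0512e-6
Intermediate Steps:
q = -246840 (q = 3 - 1*246843 = 3 - 246843 = -246840)
1/q = 1/(-246840) = -1/246840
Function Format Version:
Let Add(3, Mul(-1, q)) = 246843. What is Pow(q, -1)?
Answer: Rational(-1, 246840) ≈ -4.0512e-6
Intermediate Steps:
q = -246840 (q = Add(3, Mul(-1, 246843)) = Add(3, -246843) = -246840)
Pow(q, -1) = Pow(-246840, -1) = Rational(-1, 246840)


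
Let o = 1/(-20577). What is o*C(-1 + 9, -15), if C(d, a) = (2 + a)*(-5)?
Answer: -65/20577 ≈ -0.0031589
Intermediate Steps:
C(d, a) = -10 - 5*a
o = -1/20577 ≈ -4.8598e-5
o*C(-1 + 9, -15) = -(-10 - 5*(-15))/20577 = -(-10 + 75)/20577 = -1/20577*65 = -65/20577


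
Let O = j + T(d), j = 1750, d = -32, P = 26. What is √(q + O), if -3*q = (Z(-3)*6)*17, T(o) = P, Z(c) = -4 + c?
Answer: √2014 ≈ 44.878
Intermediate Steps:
T(o) = 26
O = 1776 (O = 1750 + 26 = 1776)
q = 238 (q = -(-4 - 3)*6*17/3 = -(-7*6)*17/3 = -(-14)*17 = -⅓*(-714) = 238)
√(q + O) = √(238 + 1776) = √2014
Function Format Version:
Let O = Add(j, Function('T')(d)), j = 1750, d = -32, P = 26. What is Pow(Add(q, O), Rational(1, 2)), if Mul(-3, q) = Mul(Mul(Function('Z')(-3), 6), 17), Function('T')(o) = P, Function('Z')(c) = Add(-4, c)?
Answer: Pow(2014, Rational(1, 2)) ≈ 44.878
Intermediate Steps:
Function('T')(o) = 26
O = 1776 (O = Add(1750, 26) = 1776)
q = 238 (q = Mul(Rational(-1, 3), Mul(Mul(Add(-4, -3), 6), 17)) = Mul(Rational(-1, 3), Mul(Mul(-7, 6), 17)) = Mul(Rational(-1, 3), Mul(-42, 17)) = Mul(Rational(-1, 3), -714) = 238)
Pow(Add(q, O), Rational(1, 2)) = Pow(Add(238, 1776), Rational(1, 2)) = Pow(2014, Rational(1, 2))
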